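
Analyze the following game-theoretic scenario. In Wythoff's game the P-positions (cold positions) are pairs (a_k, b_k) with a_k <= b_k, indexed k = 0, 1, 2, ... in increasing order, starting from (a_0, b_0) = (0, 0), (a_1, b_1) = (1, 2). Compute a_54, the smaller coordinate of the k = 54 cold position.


By Wythoff's theorem, a_k = floor(k * phi) and b_k = floor(k * phi^2) = a_k + k, where phi = (1 + sqrt(5))/2 is the golden ratio.
phi = (1 + sqrt(5))/2 = 1.618034
k = 54
k * phi = 54 * 1.618034 = 87.373835
a_54 = floor(k * phi) = 87

87


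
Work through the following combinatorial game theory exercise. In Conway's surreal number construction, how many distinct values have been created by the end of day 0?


Day 0: {|} = 0 is born. Count = 1.
Day n: the number of surreal numbers born by day n is 2^(n+1) - 1.
By day 0: 2^1 - 1 = 1
By day 0: 1 surreal numbers.

1


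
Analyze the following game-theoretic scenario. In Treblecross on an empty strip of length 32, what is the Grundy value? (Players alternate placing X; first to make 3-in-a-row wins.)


Treblecross: place X on empty cells; 3-in-a-row wins.
Playing within two cells of an existing X lets the opponent win at once, so sensible play treats the cells i-2..i+2 around each X as dead. The player left with no safe cell loses, so this is a normal-play take-away game on strips of safe cells.
Placing X at cell i (0-indexed) of a strip of k safe cells leaves independent strips of sizes max(0, i-2) and max(0, k-i-3). Hence G(k) = mex{ G(max(0,i-2)) XOR G(max(0,k-i-3)) : 0 <= i < k }, with G(0) = 0.
G(1): splits (0,0):0^0=0 -> mex({0}) = 1
G(2): splits (0,0):0^0=0 -> mex({0}) = 1
G(3): splits (0,0):0^0=0 -> mex({0}) = 1
G(4): splits (0,1):0^1=1 (0,0):0^0=0 -> mex({0, 1}) = 2
G(5): splits (0,2):0^1=1 (0,1):0^1=1 (0,0):0^0=0 -> mex({0, 1}) = 2
G(6) = mex({1}) = 0
G(7) = mex({0, 1, 2}) = 3
G(8) = mex({0, 1, 2}) = 3
G(9) = mex({0, 2}) = 1
G(10) = mex({0, 2, 3}) = 1
G(11) = mex({0, 3}) = 1
G(12) = mex({1, 3}) = 0
G(13) = mex({0, 1, 2, 3}) = 4
G(14) = mex({0, 1, 2}) = 3
G(15) = mex({0, 1, 2}) = 3
G(16) = mex({0, 1, 2, 4}) = 3
G(17) = mex({0, 1, 3, 4}) = 2
G(18) = mex({0, 1, 3, 4}) = 2
G(19) = mex({0, 1, 3, 5}) = 2
G(20) = mex({0, 1, 2, 3, 5}) = 4
G(21) = mex({0, 1, 2, 3, 5}) = 4
G(22) = mex({1, 2, 6}) = 0
G(23) = mex({0, 1, 2, 3, 4, 6}) = 5
G(24) = mex({0, 1, 2, 3, 4}) = 5
G(25) = mex({0, 1, 3, 4, 7}) = 2
G(26) = mex({0, 1, 3, 4, 5, 7}) = 2
G(27) = mex({0, 1, 3, 5}) = 2
G(28) = mex({0, 1, 2, 5}) = 3
G(29) = mex({0, 1, 2, 4, 5, 6}) = 3
G(30) = mex({1, 2, 4, 6}) = 0
G(31) = mex({0, 1, 2, 3, 4, 6}) = 5
G(32) = mex({1, 2, 3, 4, 7}) = 0
Therefore G(32) = 0.

0


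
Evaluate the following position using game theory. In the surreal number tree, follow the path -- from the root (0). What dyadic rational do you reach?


Sign expansion: --
Rule: track bounds (lo, hi), initially (-inf, +inf). On '+', the current value becomes lo and we move to the simplest number in (value, hi): value + 1 if hi = +inf, otherwise the midpoint (value + hi)/2. On '-', the current value becomes hi and we move to value - 1 if lo = -inf, otherwise the midpoint (lo + value)/2.
Start at 0.
Step 1: sign = -, move left. Bounds: (-inf, 0). Value = -1
Step 2: sign = -, move left. Bounds: (-inf, -1). Value = -2
The surreal number with sign expansion -- is -2.

-2


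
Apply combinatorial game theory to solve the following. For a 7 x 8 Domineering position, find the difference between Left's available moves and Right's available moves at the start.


Board is 7 x 8 (rows x cols).
Left (vertical) placements: (rows-1) * cols = 6 * 8 = 48
Right (horizontal) placements: rows * (cols-1) = 7 * 7 = 49
Advantage = Left - Right = 48 - 49 = -1

-1


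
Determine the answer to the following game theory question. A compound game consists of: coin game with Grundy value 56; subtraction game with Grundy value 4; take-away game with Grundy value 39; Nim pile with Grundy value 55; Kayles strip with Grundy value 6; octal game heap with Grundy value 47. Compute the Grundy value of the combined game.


By the Sprague-Grundy theorem, the Grundy value of a sum of games is the XOR of individual Grundy values.
coin game: Grundy value = 56. Running XOR: 0 XOR 56 = 56
subtraction game: Grundy value = 4. Running XOR: 56 XOR 4 = 60
take-away game: Grundy value = 39. Running XOR: 60 XOR 39 = 27
Nim pile: Grundy value = 55. Running XOR: 27 XOR 55 = 44
Kayles strip: Grundy value = 6. Running XOR: 44 XOR 6 = 42
octal game heap: Grundy value = 47. Running XOR: 42 XOR 47 = 5
The combined Grundy value is 5.

5


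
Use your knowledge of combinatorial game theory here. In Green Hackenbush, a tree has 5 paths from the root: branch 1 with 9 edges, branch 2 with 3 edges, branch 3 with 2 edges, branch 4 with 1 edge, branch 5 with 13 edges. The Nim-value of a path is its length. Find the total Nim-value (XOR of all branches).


The tree has 5 branches from the ground vertex.
In Green Hackenbush, the Nim-value of a simple path of length k is k.
Branch 1: length 9, Nim-value = 9
Branch 2: length 3, Nim-value = 3
Branch 3: length 2, Nim-value = 2
Branch 4: length 1, Nim-value = 1
Branch 5: length 13, Nim-value = 13
Total Nim-value = XOR of all branch values:
0 XOR 9 = 9
9 XOR 3 = 10
10 XOR 2 = 8
8 XOR 1 = 9
9 XOR 13 = 4
Nim-value of the tree = 4

4


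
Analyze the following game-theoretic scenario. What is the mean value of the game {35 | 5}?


Game = {35 | 5}, a switch {a | b} with numbers a > b.
Its thermograph has left wall a - t and right wall b + t, which meet at t = (a - b)/2, where both equal (a + b)/2. So the mast (mean value) is at (a + b)/2.
Mean = (35 + (5))/2 = 40/2 = 20

20


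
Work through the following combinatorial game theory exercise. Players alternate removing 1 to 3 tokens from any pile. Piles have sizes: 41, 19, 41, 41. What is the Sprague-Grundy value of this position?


Subtraction set: {1, 2, 3}
For this subtraction set, G(n) = n mod 4 (period = max + 1 = 4).
Pile 1 (size 41): G(41) = 41 mod 4 = 1
Pile 2 (size 19): G(19) = 19 mod 4 = 3
Pile 3 (size 41): G(41) = 41 mod 4 = 1
Pile 4 (size 41): G(41) = 41 mod 4 = 1
Total Grundy value = XOR of all: 1 XOR 3 XOR 1 XOR 1 = 2

2


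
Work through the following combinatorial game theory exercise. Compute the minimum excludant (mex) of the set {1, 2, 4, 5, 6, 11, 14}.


Set = {1, 2, 4, 5, 6, 11, 14}
0 is NOT in the set. This is the mex.
mex = 0

0


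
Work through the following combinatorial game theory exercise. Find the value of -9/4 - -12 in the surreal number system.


x = -9/4, y = -12
Converting to common denominator: 4
x = -9/4, y = -48/4
x - y = -9/4 - -12 = 39/4

39/4


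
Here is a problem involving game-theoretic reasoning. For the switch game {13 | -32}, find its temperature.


The game is {13 | -32}, a switch {a | b} with numbers a > b.
Cooling {a | b} by t gives {a - t | b + t}, which stops being hot when a - t = b + t, i.e. at t = (a - b)/2. So the temperature of a switch is (a - b)/2.
Temperature = (Left option - Right option) / 2
= (13 - (-32)) / 2
= 45 / 2
= 45/2

45/2


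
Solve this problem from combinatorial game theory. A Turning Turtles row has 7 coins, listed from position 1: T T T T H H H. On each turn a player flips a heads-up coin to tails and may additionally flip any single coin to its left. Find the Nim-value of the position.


Coins: T T T T H H H
Key fact: a single head at position k behaves exactly like a Nim heap of size k (turning it to T and optionally flipping a coin at j < k corresponds to moving the heap from k to j, or to 0), and heads combine as a disjunctive sum (two heads at the same place would cancel, matching j XOR j = 0). So the Nim-value is the XOR of the 1-indexed positions of the heads.
Face-up positions (1-indexed): [5, 6, 7]
XOR 0 with 5: 0 XOR 5 = 5
XOR 5 with 6: 5 XOR 6 = 3
XOR 3 with 7: 3 XOR 7 = 4
Nim-value = 4

4


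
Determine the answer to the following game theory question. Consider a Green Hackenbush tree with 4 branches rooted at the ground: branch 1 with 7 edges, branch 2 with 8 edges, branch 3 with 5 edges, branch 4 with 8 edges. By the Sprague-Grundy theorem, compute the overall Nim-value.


The tree has 4 branches from the ground vertex.
In Green Hackenbush, the Nim-value of a simple path of length k is k.
Branch 1: length 7, Nim-value = 7
Branch 2: length 8, Nim-value = 8
Branch 3: length 5, Nim-value = 5
Branch 4: length 8, Nim-value = 8
Total Nim-value = XOR of all branch values:
0 XOR 7 = 7
7 XOR 8 = 15
15 XOR 5 = 10
10 XOR 8 = 2
Nim-value of the tree = 2

2


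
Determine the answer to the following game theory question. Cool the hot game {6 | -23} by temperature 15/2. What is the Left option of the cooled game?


Original game: {6 | -23} (a switch {a | b} with a > b).
Cooling by t (for t below the temperature (a - b)/2 = 29/2) taxes each move by t: {a | b} cooled by t is {a - t | b + t}.
Cooling amount: t = 15/2
Cooled Left option: 6 - 15/2 = -3/2
Cooled Right option: -23 + 15/2 = -31/2
Cooled game: {-3/2 | -31/2}
Left option = -3/2

-3/2


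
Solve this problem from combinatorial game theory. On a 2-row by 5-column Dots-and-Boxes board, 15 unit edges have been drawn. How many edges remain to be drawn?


Grid: 2 x 5 boxes, i.e. 3 rows and 6 columns of dots.
Horizontal edges: (rows + 1) * cols = 3 * 5 = 15
Vertical edges: rows * (cols + 1) = 2 * 6 = 12
Total edges: 15 + 12 = 27
Edges drawn: 15
Remaining: 27 - 15 = 12

12


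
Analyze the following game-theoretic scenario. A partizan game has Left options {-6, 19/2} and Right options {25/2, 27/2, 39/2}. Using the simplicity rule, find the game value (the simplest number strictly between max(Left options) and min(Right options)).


Left options: {-6, 19/2}, max = 19/2
Right options: {25/2, 27/2, 39/2}, min = 25/2
All options are numbers and max(Left) < min(Right), so by the simplicity theorem the value is the simplest (earliest-born) number strictly between 19/2 and 25/2.
Integers 10 through 12 all lie strictly between 19/2 and 25/2.
Among integers, the simplest (lowest birthday = smallest |n|; 0 is born on day 0, +-n on day n) is 10.
No non-integer in the interval can be simpler: if x is a non-integer in the interval, then floor(x) or ceil(x) also lies in the interval (the interval contains an integer), and both are proper prefixes of x's sign expansion, i.e. born earlier. So the game value is 10.
Game value = 10

10


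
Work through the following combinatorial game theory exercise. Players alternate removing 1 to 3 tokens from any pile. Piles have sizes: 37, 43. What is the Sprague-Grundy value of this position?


Subtraction set: {1, 2, 3}
For this subtraction set, G(n) = n mod 4 (period = max + 1 = 4).
Pile 1 (size 37): G(37) = 37 mod 4 = 1
Pile 2 (size 43): G(43) = 43 mod 4 = 3
Total Grundy value = XOR of all: 1 XOR 3 = 2

2


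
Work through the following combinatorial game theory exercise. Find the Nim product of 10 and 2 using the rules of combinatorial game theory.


Nim multiplication is bilinear over XOR: (u XOR v) * w = (u*w) XOR (v*w).
So we split each operand into its bit components and XOR the pairwise Nim products.
10 = 2 + 8 (as XOR of powers of 2).
2 = 2 (as XOR of powers of 2).
Using the standard Nim-product table on single bits:
  2*2 = 3,   2*4 = 8,   2*8 = 12,
  4*4 = 6,   4*8 = 11,  8*8 = 13,
and  1*x = x (identity), k*l = l*k (commutative).
Pairwise Nim products:
  2 * 2 = 3
  8 * 2 = 12
XOR them: 3 XOR 12 = 15.
Result: 10 * 2 = 15 (in Nim).

15


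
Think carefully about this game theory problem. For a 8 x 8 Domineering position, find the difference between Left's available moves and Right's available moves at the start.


Board is 8 x 8 (rows x cols).
Left (vertical) placements: (rows-1) * cols = 7 * 8 = 56
Right (horizontal) placements: rows * (cols-1) = 8 * 7 = 56
Advantage = Left - Right = 56 - 56 = 0

0


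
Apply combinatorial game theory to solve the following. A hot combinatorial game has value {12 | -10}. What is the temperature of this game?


The game is {12 | -10}, a switch {a | b} with numbers a > b.
Cooling {a | b} by t gives {a - t | b + t}, which stops being hot when a - t = b + t, i.e. at t = (a - b)/2. So the temperature of a switch is (a - b)/2.
Temperature = (Left option - Right option) / 2
= (12 - (-10)) / 2
= 22 / 2
= 11

11


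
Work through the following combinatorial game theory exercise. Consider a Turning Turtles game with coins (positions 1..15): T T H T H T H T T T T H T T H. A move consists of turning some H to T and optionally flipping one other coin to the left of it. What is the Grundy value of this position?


Coins: T T H T H T H T T T T H T T H
Key fact: a single head at position k behaves exactly like a Nim heap of size k (turning it to T and optionally flipping a coin at j < k corresponds to moving the heap from k to j, or to 0), and heads combine as a disjunctive sum (two heads at the same place would cancel, matching j XOR j = 0). So the Nim-value is the XOR of the 1-indexed positions of the heads.
Face-up positions (1-indexed): [3, 5, 7, 12, 15]
XOR 0 with 3: 0 XOR 3 = 3
XOR 3 with 5: 3 XOR 5 = 6
XOR 6 with 7: 6 XOR 7 = 1
XOR 1 with 12: 1 XOR 12 = 13
XOR 13 with 15: 13 XOR 15 = 2
Nim-value = 2

2


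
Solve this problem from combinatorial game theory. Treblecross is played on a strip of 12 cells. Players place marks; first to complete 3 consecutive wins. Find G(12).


Treblecross: place X on empty cells; 3-in-a-row wins.
Playing within two cells of an existing X lets the opponent win at once, so sensible play treats the cells i-2..i+2 around each X as dead. The player left with no safe cell loses, so this is a normal-play take-away game on strips of safe cells.
Placing X at cell i (0-indexed) of a strip of k safe cells leaves independent strips of sizes max(0, i-2) and max(0, k-i-3). Hence G(k) = mex{ G(max(0,i-2)) XOR G(max(0,k-i-3)) : 0 <= i < k }, with G(0) = 0.
G(1): splits (0,0):0^0=0 -> mex({0}) = 1
G(2): splits (0,0):0^0=0 -> mex({0}) = 1
G(3): splits (0,0):0^0=0 -> mex({0}) = 1
G(4): splits (0,1):0^1=1 (0,0):0^0=0 -> mex({0, 1}) = 2
G(5): splits (0,2):0^1=1 (0,1):0^1=1 (0,0):0^0=0 -> mex({0, 1}) = 2
G(6) = mex({1}) = 0
G(7) = mex({0, 1, 2}) = 3
G(8) = mex({0, 1, 2}) = 3
G(9) = mex({0, 2}) = 1
G(10) = mex({0, 2, 3}) = 1
G(11) = mex({0, 3}) = 1
G(12) = mex({1, 3}) = 0
Therefore G(12) = 0.

0


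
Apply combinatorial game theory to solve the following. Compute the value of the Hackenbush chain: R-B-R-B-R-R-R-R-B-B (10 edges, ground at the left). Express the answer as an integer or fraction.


Edges (from ground): R-B-R-B-R-R-R-R-B-B
By Berlekamp's sign-expansion rule, a Blue-Red Hackenbush stalk has the value of the surreal number whose sign sequence is the edge sequence with B -> + and R -> -.
Sign sequence: -+-+----++
Trace the sign expansion in the surreal number tree, starting from 0:
Edge 1: R (sign -) -> bounds (-inf, 0), value = -1
Edge 2: B (sign +) -> bounds (-1, 0), value = -1/2
Edge 3: R (sign -) -> bounds (-1, -1/2), value = -3/4
Edge 4: B (sign +) -> bounds (-3/4, -1/2), value = -5/8
Edge 5: R (sign -) -> bounds (-3/4, -5/8), value = -11/16
Edge 6: R (sign -) -> bounds (-3/4, -11/16), value = -23/32
Edge 7: R (sign -) -> bounds (-3/4, -23/32), value = -47/64
Edge 8: R (sign -) -> bounds (-3/4, -47/64), value = -95/128
Edge 9: B (sign +) -> bounds (-95/128, -47/64), value = -189/256
Edge 10: B (sign +) -> bounds (-189/256, -47/64), value = -377/512
Game value = -377/512

-377/512


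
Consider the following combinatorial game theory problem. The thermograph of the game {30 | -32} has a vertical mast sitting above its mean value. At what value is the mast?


Game = {30 | -32}, a switch {a | b} with numbers a > b.
Its thermograph has left wall a - t and right wall b + t, which meet at t = (a - b)/2, where both equal (a + b)/2. So the mast (mean value) is at (a + b)/2.
Mean = (30 + (-32))/2 = -2/2 = -1

-1


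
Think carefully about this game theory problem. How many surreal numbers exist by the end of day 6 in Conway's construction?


Day 0: {|} = 0 is born. Count = 1.
Day n: the number of surreal numbers born by day n is 2^(n+1) - 1.
By day 0: 2^1 - 1 = 1
By day 1: 2^2 - 1 = 3
By day 2: 2^3 - 1 = 7
By day 3: 2^4 - 1 = 15
By day 4: 2^5 - 1 = 31
By day 5: 2^6 - 1 = 63
By day 6: 2^7 - 1 = 127
By day 6: 127 surreal numbers.

127


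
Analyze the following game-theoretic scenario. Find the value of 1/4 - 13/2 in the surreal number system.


x = 1/4, y = 13/2
Converting to common denominator: 4
x = 1/4, y = 26/4
x - y = 1/4 - 13/2 = -25/4

-25/4


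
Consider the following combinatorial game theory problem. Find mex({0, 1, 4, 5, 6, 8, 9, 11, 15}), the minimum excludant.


Set = {0, 1, 4, 5, 6, 8, 9, 11, 15}
0 is in the set.
1 is in the set.
2 is NOT in the set. This is the mex.
mex = 2

2


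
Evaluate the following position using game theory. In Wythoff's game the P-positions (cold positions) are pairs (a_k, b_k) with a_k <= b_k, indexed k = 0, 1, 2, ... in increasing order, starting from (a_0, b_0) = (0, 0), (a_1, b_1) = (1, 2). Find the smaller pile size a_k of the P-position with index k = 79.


By Wythoff's theorem, a_k = floor(k * phi) and b_k = floor(k * phi^2) = a_k + k, where phi = (1 + sqrt(5))/2 is the golden ratio.
phi = (1 + sqrt(5))/2 = 1.618034
k = 79
k * phi = 79 * 1.618034 = 127.824685
a_79 = floor(k * phi) = 127

127


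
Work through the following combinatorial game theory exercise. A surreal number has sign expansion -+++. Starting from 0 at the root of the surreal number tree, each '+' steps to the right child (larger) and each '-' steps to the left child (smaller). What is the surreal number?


Sign expansion: -+++
Rule: track bounds (lo, hi), initially (-inf, +inf). On '+', the current value becomes lo and we move to the simplest number in (value, hi): value + 1 if hi = +inf, otherwise the midpoint (value + hi)/2. On '-', the current value becomes hi and we move to value - 1 if lo = -inf, otherwise the midpoint (lo + value)/2.
Start at 0.
Step 1: sign = -, move left. Bounds: (-inf, 0). Value = -1
Step 2: sign = +, move right. Bounds: (-1, 0). Value = -1/2
Step 3: sign = +, move right. Bounds: (-1/2, 0). Value = -1/4
Step 4: sign = +, move right. Bounds: (-1/4, 0). Value = -1/8
The surreal number with sign expansion -+++ is -1/8.

-1/8


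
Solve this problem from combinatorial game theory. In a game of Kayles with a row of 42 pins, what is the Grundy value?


Kayles: a move removes 1 or 2 adjacent pins from a contiguous row.
Removing pins from a row of k leaves two independent rows (a, b) with a + b = k - 1 (one pin) or a + b = k - 2 (two pins); an end removal gives a = 0.
By Sprague-Grundy, G(k) = mex{ G(a) XOR G(b) } over all these splits. G(0) = 0.
G(1): splits (0,0):0^0=0 -> mex({0}) = 1
G(2): splits (0,1):0^1=1 (0,0):0^0=0 -> mex({0, 1}) = 2
G(3): splits (0,2):0^2=2 (1,1):1^1=0 (0,1):0^1=1 -> mex({0, 1, 2}) = 3
G(4): splits (0,3):0^3=3 (1,2):1^2=3 (0,2):0^2=2 (1,1):1^1=0 -> mex({0, 2, 3}) = 1
G(5): splits (0,4):0^1=1 (1,3):1^3=2 (2,2):2^2=0 (0,3):0^3=3 (1,2):1^2=3 -> mex({0, 1, 2, 3}) = 4
G(6) = mex({0, 1, 2, 4}) = 3
G(7) = mex({0, 1, 3, 4, 5}) = 2
G(8) = mex({0, 2, 3, 5, 6}) = 1
G(9) = mex({0, 1, 2, 3, 6, 7}) = 4
G(10) = mex({0, 1, 3, 4, 5, 7}) = 2
G(11) = mex({0, 1, 2, 3, 4, 5}) = 6
G(12) = mex({0, 1, 2, 3, 5, 6, 7}) = 4
G(13) = mex({0, 2, 3, 4, 6, 7}) = 1
G(14) = mex({0, 1, 4, 5, 6, 7}) = 2
G(15) = mex({0, 1, 2, 3, 4, 5, 6}) = 7
G(16) = mex({0, 2, 3, 5, 6, 7}) = 1
G(17) = mex({0, 1, 2, 3, 5, 6, 7}) = 4
G(18) = mex({0, 1, 2, 4, 5, 6}) = 3
G(19) = mex({0, 1, 3, 4, 5, 7}) = 2
G(20) = mex({0, 2, 3, 4, 5, 6, 7}) = 1
G(21) = mex({0, 1, 2, 3, 5, 6, 7}) = 4
G(22) = mex({0, 1, 2, 3, 4, 5, 7}) = 6
G(23) = mex({0, 1, 2, 3, 4, 5, 6}) = 7
G(24) = mex({0, 1, 2, 3, 5, 6, 7}) = 4
G(25) = mex({0, 2, 3, 4, 6, 7}) = 1
G(26) = mex({0, 1, 3, 4, 5, 6, 7}) = 2
G(27) = mex({0, 1, 2, 3, 4, 5, 6, 7}) = 8
G(28) = mex({0, 1, 2, 3, 4, 6, 7, 8}) = 5
G(29) = mex({0, 1, 2, 3, 5, 6, 7, 8, 9}) = 4
G(30) = mex({0, 1, 2, 3, 4, 5, 6, 9, 10}) = 7
G(31) = mex({0, 1, 3, 4, 5, 7, 10, 11}) = 2
G(32) = mex({0, 2, 3, 4, 5, 6, 7, 9, 11}) = 1
G(33) = mex({0, 1, 2, 3, 4, 5, 6, 7, 9, 12}) = 8
G(34) = mex({0, 1, 2, 3, 4, 5, 7, 8, 11, 12}) = 6
G(35) = mex({0, 1, 2, 3, 4, 5, 6, 8, 9, 10, 11}) = 7
G(36) = mex({0, 1, 2, 3, 5, 6, 7, 9, 10}) = 4
G(37) = mex({0, 2, 3, 4, 6, 7, 9, 10, 11, 12}) = 1
G(38) = mex({0, 1, 3, 4, 5, 6, 7, 9, 10, 11, 12}) = 2
G(39) = mex({0, 1, 2, 4, 5, 6, 7, 9, 10, 12, 14}) = 3
G(40) = mex({0, 2, 3, 4, 6, 7, 11, 12, 14}) = 1
G(41) = mex({0, 1, 2, 3, 5, 6, 7, 9, 10, 11, 12}) = 4
G(42) = mex({0, 1, 2, 3, 4, 5, 6, 9, 10}) = 7
Therefore G(42) = 7.

7


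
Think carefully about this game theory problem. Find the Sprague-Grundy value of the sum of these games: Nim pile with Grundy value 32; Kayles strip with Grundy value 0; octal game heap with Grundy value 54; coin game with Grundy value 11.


By the Sprague-Grundy theorem, the Grundy value of a sum of games is the XOR of individual Grundy values.
Nim pile: Grundy value = 32. Running XOR: 0 XOR 32 = 32
Kayles strip: Grundy value = 0. Running XOR: 32 XOR 0 = 32
octal game heap: Grundy value = 54. Running XOR: 32 XOR 54 = 22
coin game: Grundy value = 11. Running XOR: 22 XOR 11 = 29
The combined Grundy value is 29.

29


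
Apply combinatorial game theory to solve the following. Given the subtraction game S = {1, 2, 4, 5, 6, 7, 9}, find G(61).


The subtraction set is S = {1, 2, 4, 5, 6, 7, 9}.
G(k) = mex{ G(k - s) : s in S, s <= k }. We compute iteratively: G(0) = 0.
G(1) = mex({0}) = 1
G(2) = mex({0, 1}) = 2
G(3) = mex({1, 2}) = 0
G(4) = mex({0, 2}) = 1
G(5) = mex({0, 1}) = 2
G(6) = mex({0, 1, 2}) = 3
G(7) = mex({0, 1, 2, 3}) = 4
G(8) = mex({0, 1, 2, 3, 4}) = 5
G(9) = mex({0, 1, 2, 4, 5}) = 3
G(10) = mex({0, 1, 2, 3, 5}) = 4
G(11) = mex({1, 2, 3, 4}) = 0
G(12) = mex({0, 2, 3, 4, 5}) = 1
G(13) = mex({0, 1, 3, 4, 5}) = 2
G(14) = mex({1, 2, 3, 4, 5}) = 0
G(15) = mex({0, 2, 3, 4, 5}) = 1
G(16) = mex({0, 1, 3, 4}) = 2
G(17) = mex({0, 1, 2, 4, 5}) = 3
G(18) = mex({0, 1, 2, 3}) = 4
G(19) = mex({0, 1, 2, 3, 4}) = 5
Observe that G(11)..G(19) = 0, 1, 2, 0, 1, 2, 3, 4, 5 repeats G(0)..G(8) = 0, 1, 2, 0, 1, 2, 3, 4, 5.
For k >= max(S) = 9, G(k) is determined by the previous 9 values G(k-9)..G(k-1); a window of 9 consecutive values has recurred shifted by 11, so by induction G(k + 11) = G(k) for all k >= 0: the sequence is periodic from the start with period 11.
One period: G(0..10) = 0, 1, 2, 0, 1, 2, 3, 4, 5, 3, 4.
61 mod 11 = 6, so G(61) = G(6) = 3.

3


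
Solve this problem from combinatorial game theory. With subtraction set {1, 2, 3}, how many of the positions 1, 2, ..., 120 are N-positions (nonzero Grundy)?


Subtraction set S = {1, 2, 3}, so G(n) = n mod 4.
G(n) = 0 when n is a multiple of 4.
Multiples of 4 in [1, 120]: 30
N-positions (nonzero Grundy) = 120 - 30 = 90

90


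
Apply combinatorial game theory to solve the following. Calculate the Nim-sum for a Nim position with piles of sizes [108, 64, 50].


We need the XOR (exclusive or) of all pile sizes.
After XOR-ing pile 1 (size 108): 0 XOR 108 = 108
After XOR-ing pile 2 (size 64): 108 XOR 64 = 44
After XOR-ing pile 3 (size 50): 44 XOR 50 = 30
The Nim-value of this position is 30.

30


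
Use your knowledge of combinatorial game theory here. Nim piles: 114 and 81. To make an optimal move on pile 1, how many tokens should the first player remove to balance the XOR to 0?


Piles: 114 and 81
Current XOR: 114 XOR 81 = 35 (non-zero, so this is an N-position).
To make the XOR zero, we need to find a move that balances the piles.
For pile 1 (size 114): target = 114 XOR 35 = 81
We reduce pile 1 from 114 to 81.
Tokens removed: 114 - 81 = 33
Verification: 81 XOR 81 = 0

33


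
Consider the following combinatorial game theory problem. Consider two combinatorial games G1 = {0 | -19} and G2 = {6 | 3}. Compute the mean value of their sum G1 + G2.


G1 = {0 | -19}, G2 = {6 | 3}
Each is a switch {a | b} with numbers a > b; its mean value is (a + b)/2, and mean value is additive over game sums: m(G1 + G2) = m(G1) + m(G2).
Mean of G1 = (0 + (-19))/2 = -19/2 = -19/2
Mean of G2 = (6 + (3))/2 = 9/2 = 9/2
Mean of G1 + G2 = -19/2 + 9/2 = -5

-5


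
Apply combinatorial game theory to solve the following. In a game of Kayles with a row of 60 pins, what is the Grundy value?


Kayles: a move removes 1 or 2 adjacent pins from a contiguous row.
Removing pins from a row of k leaves two independent rows (a, b) with a + b = k - 1 (one pin) or a + b = k - 2 (two pins); an end removal gives a = 0.
By Sprague-Grundy, G(k) = mex{ G(a) XOR G(b) } over all these splits. G(0) = 0.
G(1): splits (0,0):0^0=0 -> mex({0}) = 1
G(2): splits (0,1):0^1=1 (0,0):0^0=0 -> mex({0, 1}) = 2
G(3): splits (0,2):0^2=2 (1,1):1^1=0 (0,1):0^1=1 -> mex({0, 1, 2}) = 3
G(4): splits (0,3):0^3=3 (1,2):1^2=3 (0,2):0^2=2 (1,1):1^1=0 -> mex({0, 2, 3}) = 1
G(5): splits (0,4):0^1=1 (1,3):1^3=2 (2,2):2^2=0 (0,3):0^3=3 (1,2):1^2=3 -> mex({0, 1, 2, 3}) = 4
G(6) = mex({0, 1, 2, 4}) = 3
G(7) = mex({0, 1, 3, 4, 5}) = 2
G(8) = mex({0, 2, 3, 5, 6}) = 1
G(9) = mex({0, 1, 2, 3, 6, 7}) = 4
G(10) = mex({0, 1, 3, 4, 5, 7}) = 2
G(11) = mex({0, 1, 2, 3, 4, 5}) = 6
G(12) = mex({0, 1, 2, 3, 5, 6, 7}) = 4
G(13) = mex({0, 2, 3, 4, 6, 7}) = 1
G(14) = mex({0, 1, 4, 5, 6, 7}) = 2
G(15) = mex({0, 1, 2, 3, 4, 5, 6}) = 7
G(16) = mex({0, 2, 3, 5, 6, 7}) = 1
G(17) = mex({0, 1, 2, 3, 5, 6, 7}) = 4
G(18) = mex({0, 1, 2, 4, 5, 6}) = 3
G(19) = mex({0, 1, 3, 4, 5, 7}) = 2
G(20) = mex({0, 2, 3, 4, 5, 6, 7}) = 1
G(21) = mex({0, 1, 2, 3, 5, 6, 7}) = 4
G(22) = mex({0, 1, 2, 3, 4, 5, 7}) = 6
G(23) = mex({0, 1, 2, 3, 4, 5, 6}) = 7
G(24) = mex({0, 1, 2, 3, 5, 6, 7}) = 4
G(25) = mex({0, 2, 3, 4, 6, 7}) = 1
G(26) = mex({0, 1, 3, 4, 5, 6, 7}) = 2
G(27) = mex({0, 1, 2, 3, 4, 5, 6, 7}) = 8
G(28) = mex({0, 1, 2, 3, 4, 6, 7, 8}) = 5
G(29) = mex({0, 1, 2, 3, 5, 6, 7, 8, 9}) = 4
G(30) = mex({0, 1, 2, 3, 4, 5, 6, 9, 10}) = 7
G(31) = mex({0, 1, 3, 4, 5, 7, 10, 11}) = 2
G(32) = mex({0, 2, 3, 4, 5, 6, 7, 9, 11}) = 1
G(33) = mex({0, 1, 2, 3, 4, 5, 6, 7, 9, 12}) = 8
G(34) = mex({0, 1, 2, 3, 4, 5, 7, 8, 11, 12}) = 6
G(35) = mex({0, 1, 2, 3, 4, 5, 6, 8, 9, 10, 11}) = 7
G(36) = mex({0, 1, 2, 3, 5, 6, 7, 9, 10}) = 4
G(37) = mex({0, 2, 3, 4, 6, 7, 9, 10, 11, 12}) = 1
G(38) = mex({0, 1, 3, 4, 5, 6, 7, 9, 10, 11, 12}) = 2
G(39) = mex({0, 1, 2, 4, 5, 6, 7, 9, 10, 12, 14}) = 3
G(40) = mex({0, 2, 3, 4, 6, 7, 11, 12, 14}) = 1
G(41) = mex({0, 1, 2, 3, 5, 6, 7, 9, 10, 11, 12}) = 4
G(42) = mex({0, 1, 2, 3, 4, 5, 6, 9, 10}) = 7
G(43) = mex({0, 1, 3, 4, 5, 7, 9, 10, 12, 15}) = 2
G(44) = mex({0, 2, 3, 4, 5, 6, 7, 9, 10, 12, 15}) = 1
G(45) = mex({0, 1, 2, 3, 4, 5, 6, 7, 9, 10, 12, 14}) = 8
G(46) = mex({0, 1, 3, 4, 5, 7, 8, 11, 12, 14}) = 2
G(47) = mex({0, 1, 2, 3, 4, 5, 6, 8, 9, 10, 11, 12}) = 7
G(48) = mex({0, 1, 2, 3, 5, 6, 7, 9, 10}) = 4
G(49) = mex({0, 2, 3, 4, 6, 7, 9, 10, 11, 12, 15}) = 1
G(50) = mex({0, 1, 4, 5, 6, 7, 9, 11, 12, 14, 15}) = 2
G(51) = mex({0, 1, 2, 3, 4, 5, 6, 7, 9, 12, 14, 15}) = 8
G(52) = mex({0, 2, 3, 4, 5, 6, 7, 8, 11, 12, 15}) = 1
G(53) = mex({0, 1, 2, 3, 5, 6, 7, 8, 9, 10, 11, 12}) = 4
G(54) = mex({0, 1, 2, 3, 4, 5, 6, 9, 10}) = 7
G(55) = mex({0, 1, 3, 4, 5, 7, 9, 10, 11, 12}) = 2
G(56) = mex({0, 2, 3, 4, 5, 6, 7, 9, 10, 11, 12, 13, 14}) = 1
G(57) = mex({0, 1, 2, 3, 5, 6, 7, 9, 10, 12, 13, 14, 15}) = 4
G(58) = mex({0, 1, 3, 4, 5, 7, 11, 12, 14, 15}) = 2
G(59) = mex({0, 1, 2, 3, 4, 5, 6, 9, 10, 11, 12, 15}) = 7
G(60) = mex({0, 1, 2, 3, 5, 6, 7, 9, 10}) = 4
Therefore G(60) = 4.

4


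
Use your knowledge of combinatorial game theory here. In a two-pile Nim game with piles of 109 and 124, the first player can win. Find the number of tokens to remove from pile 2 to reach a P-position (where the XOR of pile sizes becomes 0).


Piles: 109 and 124
Current XOR: 109 XOR 124 = 17 (non-zero, so this is an N-position).
To make the XOR zero, we need to find a move that balances the piles.
For pile 2 (size 124): target = 124 XOR 17 = 109
We reduce pile 2 from 124 to 109.
Tokens removed: 124 - 109 = 15
Verification: 109 XOR 109 = 0

15


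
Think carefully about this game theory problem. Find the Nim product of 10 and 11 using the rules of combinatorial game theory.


Nim multiplication is bilinear over XOR: (u XOR v) * w = (u*w) XOR (v*w).
So we split each operand into its bit components and XOR the pairwise Nim products.
10 = 2 + 8 (as XOR of powers of 2).
11 = 1 + 2 + 8 (as XOR of powers of 2).
Using the standard Nim-product table on single bits:
  2*2 = 3,   2*4 = 8,   2*8 = 12,
  4*4 = 6,   4*8 = 11,  8*8 = 13,
and  1*x = x (identity), k*l = l*k (commutative).
Pairwise Nim products:
  2 * 1 = 2
  2 * 2 = 3
  2 * 8 = 12
  8 * 1 = 8
  8 * 2 = 12
  8 * 8 = 13
XOR them: 2 XOR 3 XOR 12 XOR 8 XOR 12 XOR 13 = 4.
Result: 10 * 11 = 4 (in Nim).

4


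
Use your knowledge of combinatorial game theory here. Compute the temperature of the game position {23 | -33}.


The game is {23 | -33}, a switch {a | b} with numbers a > b.
Cooling {a | b} by t gives {a - t | b + t}, which stops being hot when a - t = b + t, i.e. at t = (a - b)/2. So the temperature of a switch is (a - b)/2.
Temperature = (Left option - Right option) / 2
= (23 - (-33)) / 2
= 56 / 2
= 28

28


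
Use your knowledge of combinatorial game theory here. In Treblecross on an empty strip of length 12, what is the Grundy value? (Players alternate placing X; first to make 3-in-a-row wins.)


Treblecross: place X on empty cells; 3-in-a-row wins.
Playing within two cells of an existing X lets the opponent win at once, so sensible play treats the cells i-2..i+2 around each X as dead. The player left with no safe cell loses, so this is a normal-play take-away game on strips of safe cells.
Placing X at cell i (0-indexed) of a strip of k safe cells leaves independent strips of sizes max(0, i-2) and max(0, k-i-3). Hence G(k) = mex{ G(max(0,i-2)) XOR G(max(0,k-i-3)) : 0 <= i < k }, with G(0) = 0.
G(1): splits (0,0):0^0=0 -> mex({0}) = 1
G(2): splits (0,0):0^0=0 -> mex({0}) = 1
G(3): splits (0,0):0^0=0 -> mex({0}) = 1
G(4): splits (0,1):0^1=1 (0,0):0^0=0 -> mex({0, 1}) = 2
G(5): splits (0,2):0^1=1 (0,1):0^1=1 (0,0):0^0=0 -> mex({0, 1}) = 2
G(6) = mex({1}) = 0
G(7) = mex({0, 1, 2}) = 3
G(8) = mex({0, 1, 2}) = 3
G(9) = mex({0, 2}) = 1
G(10) = mex({0, 2, 3}) = 1
G(11) = mex({0, 3}) = 1
G(12) = mex({1, 3}) = 0
Therefore G(12) = 0.

0


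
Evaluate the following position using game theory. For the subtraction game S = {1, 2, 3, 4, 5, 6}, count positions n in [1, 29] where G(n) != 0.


Subtraction set S = {1, 2, 3, 4, 5, 6}, so G(n) = n mod 7.
G(n) = 0 when n is a multiple of 7.
Multiples of 7 in [1, 29]: 4
N-positions (nonzero Grundy) = 29 - 4 = 25

25


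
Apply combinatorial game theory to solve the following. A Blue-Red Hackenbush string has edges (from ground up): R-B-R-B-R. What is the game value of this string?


Edges (from ground): R-B-R-B-R
By Berlekamp's sign-expansion rule, a Blue-Red Hackenbush stalk has the value of the surreal number whose sign sequence is the edge sequence with B -> + and R -> -.
Sign sequence: -+-+-
Trace the sign expansion in the surreal number tree, starting from 0:
Edge 1: R (sign -) -> bounds (-inf, 0), value = -1
Edge 2: B (sign +) -> bounds (-1, 0), value = -1/2
Edge 3: R (sign -) -> bounds (-1, -1/2), value = -3/4
Edge 4: B (sign +) -> bounds (-3/4, -1/2), value = -5/8
Edge 5: R (sign -) -> bounds (-3/4, -5/8), value = -11/16
Game value = -11/16

-11/16


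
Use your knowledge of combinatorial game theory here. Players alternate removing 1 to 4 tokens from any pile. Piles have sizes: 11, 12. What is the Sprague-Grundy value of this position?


Subtraction set: {1, 2, 3, 4}
For this subtraction set, G(n) = n mod 5 (period = max + 1 = 5).
Pile 1 (size 11): G(11) = 11 mod 5 = 1
Pile 2 (size 12): G(12) = 12 mod 5 = 2
Total Grundy value = XOR of all: 1 XOR 2 = 3

3


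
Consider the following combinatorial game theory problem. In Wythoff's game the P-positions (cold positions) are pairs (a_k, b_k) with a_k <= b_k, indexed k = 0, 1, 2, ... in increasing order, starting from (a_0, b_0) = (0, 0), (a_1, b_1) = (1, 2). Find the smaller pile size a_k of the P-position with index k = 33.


By Wythoff's theorem, a_k = floor(k * phi) and b_k = floor(k * phi^2) = a_k + k, where phi = (1 + sqrt(5))/2 is the golden ratio.
phi = (1 + sqrt(5))/2 = 1.618034
k = 33
k * phi = 33 * 1.618034 = 53.395122
a_33 = floor(k * phi) = 53

53


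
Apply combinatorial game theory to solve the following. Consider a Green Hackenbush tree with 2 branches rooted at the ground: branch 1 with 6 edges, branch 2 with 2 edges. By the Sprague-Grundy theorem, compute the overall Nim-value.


The tree has 2 branches from the ground vertex.
In Green Hackenbush, the Nim-value of a simple path of length k is k.
Branch 1: length 6, Nim-value = 6
Branch 2: length 2, Nim-value = 2
Total Nim-value = XOR of all branch values:
0 XOR 6 = 6
6 XOR 2 = 4
Nim-value of the tree = 4

4


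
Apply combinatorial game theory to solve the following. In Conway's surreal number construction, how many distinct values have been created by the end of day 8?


Day 0: {|} = 0 is born. Count = 1.
Day n: the number of surreal numbers born by day n is 2^(n+1) - 1.
By day 0: 2^1 - 1 = 1
By day 1: 2^2 - 1 = 3
By day 2: 2^3 - 1 = 7
By day 3: 2^4 - 1 = 15
By day 4: 2^5 - 1 = 31
By day 5: 2^6 - 1 = 63
By day 6: 2^7 - 1 = 127
By day 7: 2^8 - 1 = 255
By day 8: 2^9 - 1 = 511
By day 8: 511 surreal numbers.

511


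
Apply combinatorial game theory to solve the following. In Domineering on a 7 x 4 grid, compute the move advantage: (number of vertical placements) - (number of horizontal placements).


Board is 7 x 4 (rows x cols).
Left (vertical) placements: (rows-1) * cols = 6 * 4 = 24
Right (horizontal) placements: rows * (cols-1) = 7 * 3 = 21
Advantage = Left - Right = 24 - 21 = 3

3


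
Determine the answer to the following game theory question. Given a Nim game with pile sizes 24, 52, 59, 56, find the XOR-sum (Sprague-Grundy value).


We need the XOR (exclusive or) of all pile sizes.
After XOR-ing pile 1 (size 24): 0 XOR 24 = 24
After XOR-ing pile 2 (size 52): 24 XOR 52 = 44
After XOR-ing pile 3 (size 59): 44 XOR 59 = 23
After XOR-ing pile 4 (size 56): 23 XOR 56 = 47
The Nim-value of this position is 47.

47


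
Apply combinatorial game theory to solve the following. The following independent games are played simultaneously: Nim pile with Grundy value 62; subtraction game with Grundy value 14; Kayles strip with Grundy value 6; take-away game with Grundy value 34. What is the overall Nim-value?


By the Sprague-Grundy theorem, the Grundy value of a sum of games is the XOR of individual Grundy values.
Nim pile: Grundy value = 62. Running XOR: 0 XOR 62 = 62
subtraction game: Grundy value = 14. Running XOR: 62 XOR 14 = 48
Kayles strip: Grundy value = 6. Running XOR: 48 XOR 6 = 54
take-away game: Grundy value = 34. Running XOR: 54 XOR 34 = 20
The combined Grundy value is 20.

20


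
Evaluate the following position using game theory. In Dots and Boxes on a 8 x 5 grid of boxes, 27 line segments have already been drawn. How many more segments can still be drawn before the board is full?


Grid: 8 x 5 boxes, i.e. 9 rows and 6 columns of dots.
Horizontal edges: (rows + 1) * cols = 9 * 5 = 45
Vertical edges: rows * (cols + 1) = 8 * 6 = 48
Total edges: 45 + 48 = 93
Edges drawn: 27
Remaining: 93 - 27 = 66

66


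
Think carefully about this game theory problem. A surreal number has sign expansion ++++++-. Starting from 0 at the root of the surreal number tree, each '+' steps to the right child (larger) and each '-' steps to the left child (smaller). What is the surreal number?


Sign expansion: ++++++-
Rule: track bounds (lo, hi), initially (-inf, +inf). On '+', the current value becomes lo and we move to the simplest number in (value, hi): value + 1 if hi = +inf, otherwise the midpoint (value + hi)/2. On '-', the current value becomes hi and we move to value - 1 if lo = -inf, otherwise the midpoint (lo + value)/2.
Start at 0.
Step 1: sign = +, move right. Bounds: (0, +inf). Value = 1
Step 2: sign = +, move right. Bounds: (1, +inf). Value = 2
Step 3: sign = +, move right. Bounds: (2, +inf). Value = 3
Step 4: sign = +, move right. Bounds: (3, +inf). Value = 4
Step 5: sign = +, move right. Bounds: (4, +inf). Value = 5
Step 6: sign = +, move right. Bounds: (5, +inf). Value = 6
Step 7: sign = -, move left. Bounds: (5, 6). Value = 11/2
The surreal number with sign expansion ++++++- is 11/2.

11/2


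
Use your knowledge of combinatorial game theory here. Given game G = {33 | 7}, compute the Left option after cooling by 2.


Original game: {33 | 7} (a switch {a | b} with a > b).
Cooling by t (for t below the temperature (a - b)/2 = 13) taxes each move by t: {a | b} cooled by t is {a - t | b + t}.
Cooling amount: t = 2
Cooled Left option: 33 - 2 = 31
Cooled Right option: 7 + 2 = 9
Cooled game: {31 | 9}
Left option = 31

31


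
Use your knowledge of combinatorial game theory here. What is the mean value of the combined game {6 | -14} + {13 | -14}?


G1 = {6 | -14}, G2 = {13 | -14}
Each is a switch {a | b} with numbers a > b; its mean value is (a + b)/2, and mean value is additive over game sums: m(G1 + G2) = m(G1) + m(G2).
Mean of G1 = (6 + (-14))/2 = -8/2 = -4
Mean of G2 = (13 + (-14))/2 = -1/2 = -1/2
Mean of G1 + G2 = -4 + -1/2 = -9/2

-9/2


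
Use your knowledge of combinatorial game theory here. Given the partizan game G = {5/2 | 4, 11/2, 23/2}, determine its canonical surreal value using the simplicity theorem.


Left options: {5/2}, max = 5/2
Right options: {4, 11/2, 23/2}, min = 4
All options are numbers and max(Left) < min(Right), so by the simplicity theorem the value is the simplest (earliest-born) number strictly between 5/2 and 4.
The only integer strictly between 5/2 and 4 is 3.
No non-integer in the interval can be simpler: if x is a non-integer in the interval, then floor(x) or ceil(x) also lies in the interval (the interval contains an integer), and both are proper prefixes of x's sign expansion, i.e. born earlier. So the game value is 3.
Game value = 3

3


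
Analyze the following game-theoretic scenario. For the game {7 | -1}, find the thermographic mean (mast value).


Game = {7 | -1}, a switch {a | b} with numbers a > b.
Its thermograph has left wall a - t and right wall b + t, which meet at t = (a - b)/2, where both equal (a + b)/2. So the mast (mean value) is at (a + b)/2.
Mean = (7 + (-1))/2 = 6/2 = 3

3


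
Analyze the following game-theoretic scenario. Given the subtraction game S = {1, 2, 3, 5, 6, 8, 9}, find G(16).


The subtraction set is S = {1, 2, 3, 5, 6, 8, 9}.
G(k) = mex{ G(k - s) : s in S, s <= k }. We compute iteratively: G(0) = 0.
G(1) = mex({0}) = 1
G(2) = mex({0, 1}) = 2
G(3) = mex({0, 1, 2}) = 3
G(4) = mex({1, 2, 3}) = 0
G(5) = mex({0, 2, 3}) = 1
G(6) = mex({0, 1, 3}) = 2
G(7) = mex({0, 1, 2}) = 3
G(8) = mex({0, 1, 2, 3}) = 4
G(9) = mex({0, 1, 2, 3, 4}) = 5
G(10) = mex({0, 1, 2, 3, 4, 5}) = 6
G(11) = mex({1, 2, 3, 4, 5, 6}) = 0
G(12) = mex({0, 2, 3, 5, 6}) = 1
G(13) = mex({0, 1, 3, 4, 6}) = 2
G(14) = mex({0, 1, 2, 4, 5}) = 3
G(15) = mex({1, 2, 3, 5, 6}) = 0
G(16) = mex({0, 2, 3, 4, 6}) = 1
Therefore G(16) = 1.

1


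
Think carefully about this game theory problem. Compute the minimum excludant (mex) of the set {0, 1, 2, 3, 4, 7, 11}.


Set = {0, 1, 2, 3, 4, 7, 11}
0 is in the set.
1 is in the set.
2 is in the set.
3 is in the set.
4 is in the set.
5 is NOT in the set. This is the mex.
mex = 5

5


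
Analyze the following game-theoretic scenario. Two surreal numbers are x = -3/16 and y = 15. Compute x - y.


x = -3/16, y = 15
Converting to common denominator: 16
x = -3/16, y = 240/16
x - y = -3/16 - 15 = -243/16

-243/16


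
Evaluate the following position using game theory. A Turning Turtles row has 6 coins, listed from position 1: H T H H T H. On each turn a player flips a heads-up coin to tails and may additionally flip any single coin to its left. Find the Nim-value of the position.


Coins: H T H H T H
Key fact: a single head at position k behaves exactly like a Nim heap of size k (turning it to T and optionally flipping a coin at j < k corresponds to moving the heap from k to j, or to 0), and heads combine as a disjunctive sum (two heads at the same place would cancel, matching j XOR j = 0). So the Nim-value is the XOR of the 1-indexed positions of the heads.
Face-up positions (1-indexed): [1, 3, 4, 6]
XOR 0 with 1: 0 XOR 1 = 1
XOR 1 with 3: 1 XOR 3 = 2
XOR 2 with 4: 2 XOR 4 = 6
XOR 6 with 6: 6 XOR 6 = 0
Nim-value = 0

0
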